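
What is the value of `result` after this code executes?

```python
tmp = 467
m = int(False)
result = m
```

tmp = 467; m = 0; result = 0

0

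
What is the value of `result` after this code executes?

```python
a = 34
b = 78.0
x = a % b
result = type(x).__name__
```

a is int; b is float; x is float; result = 'float'

'float'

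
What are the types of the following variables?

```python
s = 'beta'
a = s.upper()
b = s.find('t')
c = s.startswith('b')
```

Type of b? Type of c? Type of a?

find() returns int; startswith() returns bool; upper() returns str

int, bool, str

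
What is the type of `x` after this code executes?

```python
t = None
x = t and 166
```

'and' returns first falsy value (None)

NoneType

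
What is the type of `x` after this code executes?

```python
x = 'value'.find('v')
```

str.find() returns int index

int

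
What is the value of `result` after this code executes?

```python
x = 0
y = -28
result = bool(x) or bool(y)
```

x = 0; y = -28; result = True

True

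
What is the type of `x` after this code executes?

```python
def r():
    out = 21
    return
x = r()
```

Bare return returns None

NoneType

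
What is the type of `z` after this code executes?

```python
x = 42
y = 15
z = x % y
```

int % int = int

int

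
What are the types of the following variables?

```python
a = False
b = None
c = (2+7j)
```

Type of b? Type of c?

b is assigned None, whose type is NoneType; c is assigned (2+7j), an int plus an imaginary literal (j suffix), which evaluates to complex

NoneType, complex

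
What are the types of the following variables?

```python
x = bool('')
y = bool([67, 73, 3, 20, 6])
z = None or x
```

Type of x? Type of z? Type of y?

bool() returns bool; None or bool returns the bool; bool() returns bool

bool, bool, bool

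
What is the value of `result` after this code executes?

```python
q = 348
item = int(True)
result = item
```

q = 348; item = 1; result = 1

1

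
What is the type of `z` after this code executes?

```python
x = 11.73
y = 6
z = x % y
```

float % int = float

float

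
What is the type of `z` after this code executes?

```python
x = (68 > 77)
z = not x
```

'not' returns bool

bool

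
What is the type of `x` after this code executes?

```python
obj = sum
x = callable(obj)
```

callable() returns bool

bool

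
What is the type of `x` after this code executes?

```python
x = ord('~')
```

ord() returns int (code point)

int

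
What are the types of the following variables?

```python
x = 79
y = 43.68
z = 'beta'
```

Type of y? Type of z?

y is assigned a number with a decimal point, so it is a float; z is assigned a quoted string literal, so it is a str

float, str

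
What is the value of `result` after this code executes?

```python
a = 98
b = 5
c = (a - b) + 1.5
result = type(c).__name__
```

a is int; b is int; c is float; result = 'float'

'float'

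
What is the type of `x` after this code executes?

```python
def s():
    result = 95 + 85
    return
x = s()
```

Bare return returns None

NoneType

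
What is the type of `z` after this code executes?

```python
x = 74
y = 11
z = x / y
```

int / int = float

float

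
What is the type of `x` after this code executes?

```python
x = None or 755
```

'or' with None returns the other truthy value

int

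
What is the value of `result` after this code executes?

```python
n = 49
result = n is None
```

n = 49; result = False

False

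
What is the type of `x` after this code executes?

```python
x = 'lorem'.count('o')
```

str.count() returns int

int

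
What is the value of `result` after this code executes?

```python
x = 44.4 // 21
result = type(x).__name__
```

x is float; result = 'float'

'float'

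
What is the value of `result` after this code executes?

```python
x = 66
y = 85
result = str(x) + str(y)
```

x = 66; y = 85; result = '6685'

'6685'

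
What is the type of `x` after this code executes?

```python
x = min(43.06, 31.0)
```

min() of floats returns float

float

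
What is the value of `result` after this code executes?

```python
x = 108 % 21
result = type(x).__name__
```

x is int; result = 'int'

'int'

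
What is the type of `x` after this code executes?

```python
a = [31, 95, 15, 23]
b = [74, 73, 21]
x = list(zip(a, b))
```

list(zip()) returns a list of tuples

list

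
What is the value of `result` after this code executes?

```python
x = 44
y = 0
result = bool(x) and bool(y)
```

x = 44; y = 0; result = False

False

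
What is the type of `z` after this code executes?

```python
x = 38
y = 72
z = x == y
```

Equality comparison returns bool

bool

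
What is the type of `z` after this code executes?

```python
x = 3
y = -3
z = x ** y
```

int ** negative = float

float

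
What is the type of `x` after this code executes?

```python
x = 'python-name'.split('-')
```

str.split() returns list

list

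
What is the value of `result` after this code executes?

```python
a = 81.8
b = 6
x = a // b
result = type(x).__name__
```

a is float; b is int; x is float; result = 'float'

'float'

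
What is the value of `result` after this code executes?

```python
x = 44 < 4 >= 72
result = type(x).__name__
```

x is bool; result = 'bool'

'bool'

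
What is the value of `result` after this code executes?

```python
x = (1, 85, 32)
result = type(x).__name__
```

x is tuple; result = 'tuple'

'tuple'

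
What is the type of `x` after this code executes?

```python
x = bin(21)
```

bin() returns str representation

str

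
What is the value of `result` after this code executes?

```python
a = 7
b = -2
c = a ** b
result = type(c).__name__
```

a is int; b is int; c is float; result = 'float'

'float'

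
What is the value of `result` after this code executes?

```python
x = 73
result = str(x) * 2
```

x = 73; result = '7373'

'7373'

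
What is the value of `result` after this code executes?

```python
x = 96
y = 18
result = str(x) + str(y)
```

x = 96; y = 18; result = '9618'

'9618'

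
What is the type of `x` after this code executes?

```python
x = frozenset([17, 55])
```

frozenset() returns frozenset

frozenset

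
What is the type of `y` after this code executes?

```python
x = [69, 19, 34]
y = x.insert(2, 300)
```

list.insert() returns None

NoneType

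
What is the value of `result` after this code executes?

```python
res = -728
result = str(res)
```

res = -728; result = '-728'

'-728'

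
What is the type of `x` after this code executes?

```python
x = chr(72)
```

chr() returns str (single char)

str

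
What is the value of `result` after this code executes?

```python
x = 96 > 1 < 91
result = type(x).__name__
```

x is bool; result = 'bool'

'bool'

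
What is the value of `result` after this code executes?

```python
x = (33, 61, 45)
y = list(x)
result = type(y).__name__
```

x is tuple; y is list; result = 'list'

'list'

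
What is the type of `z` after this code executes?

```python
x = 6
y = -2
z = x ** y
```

int ** negative = float

float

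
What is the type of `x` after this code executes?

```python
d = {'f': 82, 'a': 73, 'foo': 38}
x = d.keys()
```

.keys() returns dict_keys view

dict_keys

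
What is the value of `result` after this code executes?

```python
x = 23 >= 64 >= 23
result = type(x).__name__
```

x is bool; result = 'bool'

'bool'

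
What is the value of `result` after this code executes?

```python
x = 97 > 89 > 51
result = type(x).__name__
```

x is bool; result = 'bool'

'bool'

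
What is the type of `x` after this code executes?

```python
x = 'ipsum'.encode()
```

str.encode() returns bytes

bytes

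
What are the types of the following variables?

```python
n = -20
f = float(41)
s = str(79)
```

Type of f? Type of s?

f is assigned the result of calling float(), which returns a float; s is assigned the result of calling str(), which returns a str

float, str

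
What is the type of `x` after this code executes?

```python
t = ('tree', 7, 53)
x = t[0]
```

Index 0 of tuple is a str literal

str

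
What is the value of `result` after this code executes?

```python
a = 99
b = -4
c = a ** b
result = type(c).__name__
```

a is int; b is int; c is float; result = 'float'

'float'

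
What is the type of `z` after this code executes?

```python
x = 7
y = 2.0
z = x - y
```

int - float = float

float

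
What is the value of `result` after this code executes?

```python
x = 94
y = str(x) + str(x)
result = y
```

x = 94; y = '9494'; result = '9494'

'9494'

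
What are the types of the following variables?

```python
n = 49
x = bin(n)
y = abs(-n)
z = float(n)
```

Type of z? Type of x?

float() returns float; bin() returns str

float, str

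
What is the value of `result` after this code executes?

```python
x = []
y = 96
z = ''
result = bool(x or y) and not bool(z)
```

x = []; y = 96; z = ''; result = True

True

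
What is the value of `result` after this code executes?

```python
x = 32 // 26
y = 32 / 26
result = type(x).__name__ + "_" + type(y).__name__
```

x is int; y is float; result = 'int_float'

'int_float'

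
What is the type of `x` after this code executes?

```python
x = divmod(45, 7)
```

divmod() returns tuple of (quotient, remainder)

tuple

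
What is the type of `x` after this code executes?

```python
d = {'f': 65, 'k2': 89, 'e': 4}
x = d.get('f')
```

dict.get() returns value type when found

int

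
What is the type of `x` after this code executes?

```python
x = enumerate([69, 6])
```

enumerate() returns an enumerate object

enumerate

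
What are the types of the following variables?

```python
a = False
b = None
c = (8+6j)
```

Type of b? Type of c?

b is assigned None, whose type is NoneType; c is assigned (8+6j), an int plus an imaginary literal (j suffix), which evaluates to complex

NoneType, complex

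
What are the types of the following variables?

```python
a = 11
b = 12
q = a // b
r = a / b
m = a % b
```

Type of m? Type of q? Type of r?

% of ints returns int; // returns int; / returns float

int, int, float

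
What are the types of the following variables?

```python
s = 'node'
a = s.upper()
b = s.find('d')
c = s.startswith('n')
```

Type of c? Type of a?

startswith() returns bool; upper() returns str

bool, str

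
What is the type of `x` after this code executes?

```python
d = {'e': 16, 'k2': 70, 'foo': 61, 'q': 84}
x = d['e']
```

Accessing dict[str, int] with str key returns int

int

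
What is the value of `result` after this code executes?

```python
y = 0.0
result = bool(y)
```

y = 0.0; result = False

False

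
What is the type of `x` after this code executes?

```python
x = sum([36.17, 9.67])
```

sum() of floats returns float

float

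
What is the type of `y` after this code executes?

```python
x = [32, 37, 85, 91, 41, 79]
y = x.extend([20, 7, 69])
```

list.extend() returns None

NoneType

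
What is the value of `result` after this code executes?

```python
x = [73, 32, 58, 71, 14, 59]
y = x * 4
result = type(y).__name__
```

x is list; y is list; result = 'list'

'list'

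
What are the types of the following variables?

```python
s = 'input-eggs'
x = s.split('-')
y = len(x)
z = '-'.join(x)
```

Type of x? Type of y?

str.split() returns list; len() returns int

list, int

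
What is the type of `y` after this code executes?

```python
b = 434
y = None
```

None has type NoneType

NoneType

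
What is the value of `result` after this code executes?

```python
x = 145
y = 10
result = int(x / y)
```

x = 145; y = 10; result = 14

14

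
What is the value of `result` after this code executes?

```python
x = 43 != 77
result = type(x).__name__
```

x is bool; result = 'bool'

'bool'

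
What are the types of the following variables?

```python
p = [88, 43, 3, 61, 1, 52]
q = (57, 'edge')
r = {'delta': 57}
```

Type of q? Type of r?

q is assigned a tuple (parenthesized, comma-separated values); r is assigned a dict literal ({key: value})

tuple, dict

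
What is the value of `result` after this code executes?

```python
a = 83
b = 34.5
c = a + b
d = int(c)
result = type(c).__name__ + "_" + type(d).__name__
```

a is int; b is float; c is float; d is int; result = 'float_int'

'float_int'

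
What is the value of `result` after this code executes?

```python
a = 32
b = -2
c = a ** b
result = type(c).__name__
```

a is int; b is int; c is float; result = 'float'

'float'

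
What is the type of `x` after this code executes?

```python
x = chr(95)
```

chr() returns str (single char)

str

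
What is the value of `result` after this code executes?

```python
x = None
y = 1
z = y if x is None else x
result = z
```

x = None; y = 1; z = 1; result = 1

1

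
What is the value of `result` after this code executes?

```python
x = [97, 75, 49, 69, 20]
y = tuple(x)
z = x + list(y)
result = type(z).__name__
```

x is list; y is tuple; z is list; result = 'list'

'list'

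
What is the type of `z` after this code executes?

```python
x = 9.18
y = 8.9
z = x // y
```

float // float = float

float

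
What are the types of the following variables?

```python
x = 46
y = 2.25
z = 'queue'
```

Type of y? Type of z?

y is assigned a number with a decimal point, so it is a float; z is assigned a quoted string literal, so it is a str

float, str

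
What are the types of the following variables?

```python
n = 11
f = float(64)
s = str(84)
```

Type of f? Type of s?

f is assigned the result of calling float(), which returns a float; s is assigned the result of calling str(), which returns a str

float, str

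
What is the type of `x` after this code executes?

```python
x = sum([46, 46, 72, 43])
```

sum() of ints returns int

int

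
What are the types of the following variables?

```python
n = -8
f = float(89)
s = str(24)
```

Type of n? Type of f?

n is assigned a bare integer (no decimal point), so it is an int; f is assigned the result of calling float(), which returns a float

int, float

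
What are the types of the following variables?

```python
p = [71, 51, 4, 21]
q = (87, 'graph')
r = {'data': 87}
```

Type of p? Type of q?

p is assigned a list literal (square brackets); q is assigned a tuple (parenthesized, comma-separated values)

list, tuple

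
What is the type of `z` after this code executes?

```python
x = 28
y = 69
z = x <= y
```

Comparison returns bool

bool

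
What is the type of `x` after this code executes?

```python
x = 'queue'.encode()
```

str.encode() returns bytes

bytes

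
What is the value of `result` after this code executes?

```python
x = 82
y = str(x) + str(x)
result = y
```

x = 82; y = '8282'; result = '8282'

'8282'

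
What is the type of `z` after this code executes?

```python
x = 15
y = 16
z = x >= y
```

Comparison returns bool

bool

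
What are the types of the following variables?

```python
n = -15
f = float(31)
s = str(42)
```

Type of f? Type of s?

f is assigned the result of calling float(), which returns a float; s is assigned the result of calling str(), which returns a str

float, str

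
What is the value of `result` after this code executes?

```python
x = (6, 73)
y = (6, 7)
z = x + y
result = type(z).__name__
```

x is tuple; y is tuple; z is tuple; result = 'tuple'

'tuple'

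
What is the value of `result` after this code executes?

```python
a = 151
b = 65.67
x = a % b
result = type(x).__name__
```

a is int; b is float; x is float; result = 'float'

'float'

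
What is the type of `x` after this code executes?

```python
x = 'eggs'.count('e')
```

str.count() returns int

int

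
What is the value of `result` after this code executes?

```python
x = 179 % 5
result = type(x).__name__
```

x is int; result = 'int'

'int'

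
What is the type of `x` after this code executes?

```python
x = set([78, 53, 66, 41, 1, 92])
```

set() constructor returns set

set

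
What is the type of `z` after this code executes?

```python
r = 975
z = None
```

None has type NoneType

NoneType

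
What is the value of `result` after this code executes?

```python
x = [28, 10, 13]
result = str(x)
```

x = [28, 10, 13]; result = '[28, 10, 13]'

'[28, 10, 13]'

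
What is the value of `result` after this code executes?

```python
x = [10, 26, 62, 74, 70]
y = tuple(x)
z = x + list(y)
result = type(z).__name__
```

x is list; y is tuple; z is list; result = 'list'

'list'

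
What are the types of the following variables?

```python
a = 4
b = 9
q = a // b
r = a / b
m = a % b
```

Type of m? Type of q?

% of ints returns int; // returns int

int, int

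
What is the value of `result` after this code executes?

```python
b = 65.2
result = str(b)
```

b = 65.2; result = '65.2'

'65.2'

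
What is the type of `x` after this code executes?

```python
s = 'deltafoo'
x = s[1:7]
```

Slicing a str returns str

str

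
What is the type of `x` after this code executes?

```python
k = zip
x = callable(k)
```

callable() returns bool

bool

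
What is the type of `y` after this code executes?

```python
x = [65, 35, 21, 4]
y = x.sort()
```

list.sort() returns None (mutates in place)

NoneType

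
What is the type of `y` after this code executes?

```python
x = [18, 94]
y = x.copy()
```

list.copy() returns list

list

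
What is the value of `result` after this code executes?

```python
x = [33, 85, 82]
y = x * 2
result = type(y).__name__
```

x is list; y is list; result = 'list'

'list'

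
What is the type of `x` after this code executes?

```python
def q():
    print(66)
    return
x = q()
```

Bare return returns None

NoneType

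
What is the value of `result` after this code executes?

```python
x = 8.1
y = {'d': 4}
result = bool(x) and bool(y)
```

x = 8.1; y = {'d': 4}; result = True

True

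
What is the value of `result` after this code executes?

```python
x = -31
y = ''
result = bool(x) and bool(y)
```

x = -31; y = ''; result = False

False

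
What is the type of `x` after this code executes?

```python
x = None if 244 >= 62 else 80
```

244 >= 62 is True, so the if branch is taken

NoneType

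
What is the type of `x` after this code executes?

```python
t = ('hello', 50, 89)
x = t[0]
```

Index 0 of tuple is a str literal

str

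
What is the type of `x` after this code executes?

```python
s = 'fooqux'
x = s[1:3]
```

Slicing a str returns str

str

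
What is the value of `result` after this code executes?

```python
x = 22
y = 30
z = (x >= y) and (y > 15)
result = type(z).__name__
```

x is int; y is int; z is bool; result = 'bool'

'bool'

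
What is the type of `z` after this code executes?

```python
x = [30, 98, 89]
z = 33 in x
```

'in' operator returns bool

bool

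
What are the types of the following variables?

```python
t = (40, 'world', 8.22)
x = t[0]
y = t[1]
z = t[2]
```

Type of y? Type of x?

tuple[1] is str; tuple[0] is int

str, int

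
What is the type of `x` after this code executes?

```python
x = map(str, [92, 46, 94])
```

map() returns a map object

map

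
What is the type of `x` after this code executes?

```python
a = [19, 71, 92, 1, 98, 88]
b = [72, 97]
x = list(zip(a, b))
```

list(zip()) returns a list of tuples

list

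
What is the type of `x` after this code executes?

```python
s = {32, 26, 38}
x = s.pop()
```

Popping from set[int] returns int

int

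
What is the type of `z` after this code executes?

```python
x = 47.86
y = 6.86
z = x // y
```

float // float = float

float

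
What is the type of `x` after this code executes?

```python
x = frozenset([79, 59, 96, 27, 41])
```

frozenset() returns frozenset

frozenset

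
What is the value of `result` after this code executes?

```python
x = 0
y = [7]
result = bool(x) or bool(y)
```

x = 0; y = [7]; result = True

True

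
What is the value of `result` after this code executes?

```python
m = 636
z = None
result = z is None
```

m = 636; z = None; result = True

True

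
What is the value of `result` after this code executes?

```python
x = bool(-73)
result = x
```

x = True; result = True

True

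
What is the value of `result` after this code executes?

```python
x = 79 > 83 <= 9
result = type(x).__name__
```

x is bool; result = 'bool'

'bool'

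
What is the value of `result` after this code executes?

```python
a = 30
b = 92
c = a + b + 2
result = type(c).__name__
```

a is int; b is int; c is int; result = 'int'

'int'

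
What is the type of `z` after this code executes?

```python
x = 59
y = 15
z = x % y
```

int % int = int

int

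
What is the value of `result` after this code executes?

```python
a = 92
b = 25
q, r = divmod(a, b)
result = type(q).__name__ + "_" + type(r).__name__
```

a is int; b is int; q is int; r is int; result = 'int_int'

'int_int'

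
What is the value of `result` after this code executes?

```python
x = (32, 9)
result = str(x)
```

x = (32, 9); result = '(32, 9)'

'(32, 9)'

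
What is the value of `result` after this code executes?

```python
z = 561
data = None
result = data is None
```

z = 561; data = None; result = True

True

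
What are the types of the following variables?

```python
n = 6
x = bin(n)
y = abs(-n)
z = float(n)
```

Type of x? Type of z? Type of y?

bin() returns str; float() returns float; abs() of int returns int

str, float, int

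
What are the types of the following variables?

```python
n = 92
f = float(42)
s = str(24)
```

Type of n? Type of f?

n is assigned a bare integer (no decimal point), so it is an int; f is assigned the result of calling float(), which returns a float

int, float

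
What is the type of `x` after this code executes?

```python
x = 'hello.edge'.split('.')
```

str.split() returns list

list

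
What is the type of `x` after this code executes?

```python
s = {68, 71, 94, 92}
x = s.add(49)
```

set.add() returns None (mutates in place)

NoneType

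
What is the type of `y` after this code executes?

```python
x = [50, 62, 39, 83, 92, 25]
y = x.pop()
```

list.pop() returns the popped element

int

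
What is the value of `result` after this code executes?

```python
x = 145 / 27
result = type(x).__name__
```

x is float; result = 'float'

'float'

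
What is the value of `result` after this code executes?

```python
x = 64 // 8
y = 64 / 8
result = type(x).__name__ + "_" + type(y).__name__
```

x is int; y is float; result = 'int_float'

'int_float'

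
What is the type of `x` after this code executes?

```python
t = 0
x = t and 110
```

'and' returns first falsy value (0 is int)

int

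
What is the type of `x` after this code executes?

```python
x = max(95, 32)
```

max() of ints returns int

int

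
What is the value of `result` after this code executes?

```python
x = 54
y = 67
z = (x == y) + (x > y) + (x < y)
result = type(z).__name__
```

x is int; y is int; z is int; result = 'int'

'int'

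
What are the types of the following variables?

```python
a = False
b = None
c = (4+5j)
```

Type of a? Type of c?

a is assigned the constant False, which has type bool; c is assigned (4+5j), an int plus an imaginary literal (j suffix), which evaluates to complex

bool, complex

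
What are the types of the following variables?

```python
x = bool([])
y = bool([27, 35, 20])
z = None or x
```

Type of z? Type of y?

None or bool returns the bool; bool() returns bool

bool, bool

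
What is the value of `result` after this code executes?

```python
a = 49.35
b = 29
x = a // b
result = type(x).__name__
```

a is float; b is int; x is float; result = 'float'

'float'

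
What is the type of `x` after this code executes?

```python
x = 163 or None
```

'or' returns first truthy value

int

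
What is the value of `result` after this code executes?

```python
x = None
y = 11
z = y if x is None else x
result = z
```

x = None; y = 11; z = 11; result = 11

11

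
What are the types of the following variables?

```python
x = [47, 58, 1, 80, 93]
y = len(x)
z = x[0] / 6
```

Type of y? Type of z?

len() returns int; int / int = float

int, float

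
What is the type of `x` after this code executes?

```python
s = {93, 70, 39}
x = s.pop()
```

Popping from set[int] returns int

int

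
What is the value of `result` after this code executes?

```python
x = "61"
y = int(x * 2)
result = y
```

x = '61'; y = 6161; result = 6161

6161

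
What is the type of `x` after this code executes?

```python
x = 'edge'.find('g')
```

str.find() returns int index

int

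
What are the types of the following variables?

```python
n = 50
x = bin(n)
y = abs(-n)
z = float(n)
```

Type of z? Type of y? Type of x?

float() returns float; abs() of int returns int; bin() returns str

float, int, str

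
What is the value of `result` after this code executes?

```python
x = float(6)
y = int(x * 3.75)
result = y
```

x = 6.0; y = 22; result = 22

22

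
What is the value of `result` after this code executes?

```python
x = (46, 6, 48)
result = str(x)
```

x = (46, 6, 48); result = '(46, 6, 48)'

'(46, 6, 48)'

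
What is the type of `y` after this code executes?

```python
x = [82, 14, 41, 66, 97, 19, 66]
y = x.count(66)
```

list.count() returns int

int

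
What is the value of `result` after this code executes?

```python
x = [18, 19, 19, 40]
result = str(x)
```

x = [18, 19, 19, 40]; result = '[18, 19, 19, 40]'

'[18, 19, 19, 40]'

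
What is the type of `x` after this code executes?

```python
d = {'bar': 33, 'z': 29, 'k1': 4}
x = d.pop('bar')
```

dict.pop() returns the value

int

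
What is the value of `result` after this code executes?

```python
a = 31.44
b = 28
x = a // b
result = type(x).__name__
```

a is float; b is int; x is float; result = 'float'

'float'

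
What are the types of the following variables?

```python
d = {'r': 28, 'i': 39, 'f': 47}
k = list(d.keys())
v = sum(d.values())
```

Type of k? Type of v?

list() converts to list; sum of ints is int

list, int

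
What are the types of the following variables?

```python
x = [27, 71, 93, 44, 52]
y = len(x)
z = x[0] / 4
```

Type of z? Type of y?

int / int = float; len() returns int

float, int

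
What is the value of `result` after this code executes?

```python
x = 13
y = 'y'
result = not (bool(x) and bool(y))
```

x = 13; y = 'y'; result = False

False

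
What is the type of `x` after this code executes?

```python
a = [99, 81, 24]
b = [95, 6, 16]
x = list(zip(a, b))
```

list(zip()) returns a list of tuples

list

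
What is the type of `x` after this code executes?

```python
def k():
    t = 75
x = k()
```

Function without return returns None

NoneType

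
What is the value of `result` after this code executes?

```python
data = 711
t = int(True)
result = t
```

data = 711; t = 1; result = 1

1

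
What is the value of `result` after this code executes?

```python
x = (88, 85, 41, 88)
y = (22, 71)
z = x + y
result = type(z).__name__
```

x is tuple; y is tuple; z is tuple; result = 'tuple'

'tuple'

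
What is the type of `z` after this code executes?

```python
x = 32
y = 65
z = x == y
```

Comparison returns bool

bool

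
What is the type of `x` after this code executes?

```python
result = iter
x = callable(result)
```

callable() returns bool

bool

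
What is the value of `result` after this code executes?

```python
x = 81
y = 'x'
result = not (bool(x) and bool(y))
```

x = 81; y = 'x'; result = False

False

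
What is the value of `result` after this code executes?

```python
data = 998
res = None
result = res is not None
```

data = 998; res = None; result = False

False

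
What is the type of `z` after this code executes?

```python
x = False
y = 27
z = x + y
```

bool + int = int (bool is subclass of int)

int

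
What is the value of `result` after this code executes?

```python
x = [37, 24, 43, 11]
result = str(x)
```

x = [37, 24, 43, 11]; result = '[37, 24, 43, 11]'

'[37, 24, 43, 11]'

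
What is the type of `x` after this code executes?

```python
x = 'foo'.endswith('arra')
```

str.endswith() returns bool

bool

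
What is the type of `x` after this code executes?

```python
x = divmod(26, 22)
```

divmod() returns tuple of (quotient, remainder)

tuple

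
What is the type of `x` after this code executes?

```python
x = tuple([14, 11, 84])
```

tuple() constructor returns tuple

tuple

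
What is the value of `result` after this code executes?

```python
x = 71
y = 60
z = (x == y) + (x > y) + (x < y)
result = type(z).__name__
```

x is int; y is int; z is int; result = 'int'

'int'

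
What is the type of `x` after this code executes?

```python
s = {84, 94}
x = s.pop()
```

Popping from set[int] returns int

int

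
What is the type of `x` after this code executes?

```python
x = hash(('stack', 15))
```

hash() returns int

int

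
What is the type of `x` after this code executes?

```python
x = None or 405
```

'or' with None returns the other truthy value

int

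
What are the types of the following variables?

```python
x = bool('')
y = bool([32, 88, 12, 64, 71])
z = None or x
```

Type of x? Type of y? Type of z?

bool() returns bool; bool() returns bool; None or bool returns the bool

bool, bool, bool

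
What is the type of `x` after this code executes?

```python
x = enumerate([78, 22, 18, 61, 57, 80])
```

enumerate() returns an enumerate object

enumerate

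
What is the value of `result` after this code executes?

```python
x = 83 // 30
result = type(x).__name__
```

x is int; result = 'int'

'int'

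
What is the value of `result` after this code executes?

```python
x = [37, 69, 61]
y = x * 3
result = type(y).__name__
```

x is list; y is list; result = 'list'

'list'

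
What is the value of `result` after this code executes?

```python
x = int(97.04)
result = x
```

x = 97; result = 97

97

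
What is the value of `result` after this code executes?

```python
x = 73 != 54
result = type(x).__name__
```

x is bool; result = 'bool'

'bool'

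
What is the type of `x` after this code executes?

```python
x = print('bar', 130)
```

print() returns None

NoneType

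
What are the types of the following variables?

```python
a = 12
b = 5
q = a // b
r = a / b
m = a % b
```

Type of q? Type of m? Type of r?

// returns int; % of ints returns int; / returns float

int, int, float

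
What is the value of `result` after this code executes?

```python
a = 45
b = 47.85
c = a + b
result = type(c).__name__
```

a is int; b is float; c is float; result = 'float'

'float'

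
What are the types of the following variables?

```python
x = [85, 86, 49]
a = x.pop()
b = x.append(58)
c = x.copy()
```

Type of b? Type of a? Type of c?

append() returns None; pop() returns element; copy() returns list

NoneType, int, list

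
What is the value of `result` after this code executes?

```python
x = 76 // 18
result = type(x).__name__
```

x is int; result = 'int'

'int'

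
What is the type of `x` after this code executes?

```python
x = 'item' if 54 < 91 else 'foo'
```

Both branches of conditional are str

str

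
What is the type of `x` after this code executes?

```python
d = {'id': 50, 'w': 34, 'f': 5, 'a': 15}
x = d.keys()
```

.keys() returns dict_keys view

dict_keys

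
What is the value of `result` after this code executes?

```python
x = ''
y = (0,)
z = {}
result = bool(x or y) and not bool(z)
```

x = ''; y = (0,); z = {}; result = True

True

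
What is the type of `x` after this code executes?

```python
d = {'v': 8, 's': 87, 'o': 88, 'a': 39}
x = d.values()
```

.values() returns dict_values view

dict_values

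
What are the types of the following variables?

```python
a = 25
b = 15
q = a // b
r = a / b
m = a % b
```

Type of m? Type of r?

% of ints returns int; / returns float

int, float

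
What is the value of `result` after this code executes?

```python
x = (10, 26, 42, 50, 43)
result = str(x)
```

x = (10, 26, 42, 50, 43); result = '(10, 26, 42, 50, 43)'

'(10, 26, 42, 50, 43)'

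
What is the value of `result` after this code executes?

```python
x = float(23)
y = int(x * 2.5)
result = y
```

x = 23.0; y = 57; result = 57

57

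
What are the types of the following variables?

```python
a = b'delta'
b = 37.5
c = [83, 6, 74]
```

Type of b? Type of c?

b is assigned a number with a decimal point, so it is a float; c is assigned a list literal (square brackets)

float, list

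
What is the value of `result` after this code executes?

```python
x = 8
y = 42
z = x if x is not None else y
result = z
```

x = 8; y = 42; z = 8; result = 8

8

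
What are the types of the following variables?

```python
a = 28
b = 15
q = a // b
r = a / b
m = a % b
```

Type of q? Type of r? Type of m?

// returns int; / returns float; % of ints returns int

int, float, int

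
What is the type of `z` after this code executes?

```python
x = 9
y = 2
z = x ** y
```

positive int ** positive int = int

int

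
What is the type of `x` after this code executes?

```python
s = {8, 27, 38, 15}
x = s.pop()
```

Popping from set[int] returns int

int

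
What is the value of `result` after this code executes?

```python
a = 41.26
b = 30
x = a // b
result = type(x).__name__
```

a is float; b is int; x is float; result = 'float'

'float'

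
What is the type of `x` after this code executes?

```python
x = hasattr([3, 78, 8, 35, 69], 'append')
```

hasattr() returns bool

bool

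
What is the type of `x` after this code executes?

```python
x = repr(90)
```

repr() returns str

str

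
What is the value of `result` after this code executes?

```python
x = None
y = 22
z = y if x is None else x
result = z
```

x = None; y = 22; z = 22; result = 22

22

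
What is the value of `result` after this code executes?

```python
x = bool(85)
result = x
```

x = True; result = True

True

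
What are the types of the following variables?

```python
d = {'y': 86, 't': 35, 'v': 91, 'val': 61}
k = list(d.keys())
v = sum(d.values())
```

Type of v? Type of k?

sum of ints is int; list() converts to list

int, list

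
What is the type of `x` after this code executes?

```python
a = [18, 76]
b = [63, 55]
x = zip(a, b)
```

zip() returns a zip object

zip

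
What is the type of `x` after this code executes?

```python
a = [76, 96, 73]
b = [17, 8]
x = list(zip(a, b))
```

list(zip()) returns a list of tuples

list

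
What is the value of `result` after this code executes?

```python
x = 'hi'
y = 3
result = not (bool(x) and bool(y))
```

x = 'hi'; y = 3; result = False

False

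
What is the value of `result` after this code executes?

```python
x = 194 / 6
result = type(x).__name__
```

x is float; result = 'float'

'float'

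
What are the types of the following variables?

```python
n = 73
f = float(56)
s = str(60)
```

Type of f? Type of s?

f is assigned the result of calling float(), which returns a float; s is assigned the result of calling str(), which returns a str

float, str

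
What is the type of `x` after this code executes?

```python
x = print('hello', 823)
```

print() returns None

NoneType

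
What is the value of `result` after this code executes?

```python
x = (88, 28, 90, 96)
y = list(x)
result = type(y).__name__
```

x is tuple; y is list; result = 'list'

'list'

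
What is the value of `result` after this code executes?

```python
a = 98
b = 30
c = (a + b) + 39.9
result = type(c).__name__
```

a is int; b is int; c is float; result = 'float'

'float'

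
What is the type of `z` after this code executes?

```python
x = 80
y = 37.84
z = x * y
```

int * float = float

float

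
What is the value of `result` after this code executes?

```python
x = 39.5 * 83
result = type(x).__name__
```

x is float; result = 'float'

'float'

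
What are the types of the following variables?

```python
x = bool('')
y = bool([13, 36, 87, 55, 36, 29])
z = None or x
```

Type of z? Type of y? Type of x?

None or bool returns the bool; bool() returns bool; bool() returns bool

bool, bool, bool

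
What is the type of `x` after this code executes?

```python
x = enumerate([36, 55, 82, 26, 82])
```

enumerate() returns an enumerate object

enumerate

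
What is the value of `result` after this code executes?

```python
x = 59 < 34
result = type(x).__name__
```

x is bool; result = 'bool'

'bool'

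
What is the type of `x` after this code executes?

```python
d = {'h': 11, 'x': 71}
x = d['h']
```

Accessing dict[str, int] with str key returns int

int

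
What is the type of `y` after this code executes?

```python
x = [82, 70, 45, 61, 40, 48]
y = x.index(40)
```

list.index() returns int

int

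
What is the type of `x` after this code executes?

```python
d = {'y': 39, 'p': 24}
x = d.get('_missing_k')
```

dict.get() returns None when key not found

NoneType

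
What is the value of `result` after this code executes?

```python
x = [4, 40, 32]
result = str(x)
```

x = [4, 40, 32]; result = '[4, 40, 32]'

'[4, 40, 32]'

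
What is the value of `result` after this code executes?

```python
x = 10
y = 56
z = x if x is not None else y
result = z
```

x = 10; y = 56; z = 10; result = 10

10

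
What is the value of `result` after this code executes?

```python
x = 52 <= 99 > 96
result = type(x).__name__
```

x is bool; result = 'bool'

'bool'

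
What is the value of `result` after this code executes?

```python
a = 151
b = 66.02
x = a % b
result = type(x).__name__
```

a is int; b is float; x is float; result = 'float'

'float'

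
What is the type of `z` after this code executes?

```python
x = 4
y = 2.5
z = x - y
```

int - float = float

float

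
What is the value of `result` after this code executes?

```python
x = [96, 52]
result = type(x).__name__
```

x is list; result = 'list'

'list'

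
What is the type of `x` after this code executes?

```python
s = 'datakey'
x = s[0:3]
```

Slicing a str returns str

str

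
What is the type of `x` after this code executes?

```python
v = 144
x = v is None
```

'is' comparison returns bool

bool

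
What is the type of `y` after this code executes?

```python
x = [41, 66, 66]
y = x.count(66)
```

list.count() returns int

int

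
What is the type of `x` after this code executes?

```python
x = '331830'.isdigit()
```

str.isdigit() returns bool

bool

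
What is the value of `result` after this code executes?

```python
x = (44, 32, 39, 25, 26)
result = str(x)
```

x = (44, 32, 39, 25, 26); result = '(44, 32, 39, 25, 26)'

'(44, 32, 39, 25, 26)'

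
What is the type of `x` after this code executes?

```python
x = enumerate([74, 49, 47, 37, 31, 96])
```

enumerate() returns an enumerate object

enumerate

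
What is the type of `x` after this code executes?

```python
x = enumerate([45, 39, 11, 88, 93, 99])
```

enumerate() returns an enumerate object

enumerate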